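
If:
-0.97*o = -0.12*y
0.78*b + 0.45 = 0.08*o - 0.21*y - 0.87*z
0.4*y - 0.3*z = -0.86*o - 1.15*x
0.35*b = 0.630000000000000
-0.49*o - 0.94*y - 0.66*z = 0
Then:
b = 1.80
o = 0.20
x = -1.38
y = 1.66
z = -2.51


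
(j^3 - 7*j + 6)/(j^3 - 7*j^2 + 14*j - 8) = (j + 3)/(j - 4)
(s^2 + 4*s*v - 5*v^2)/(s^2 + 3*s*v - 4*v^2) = (s + 5*v)/(s + 4*v)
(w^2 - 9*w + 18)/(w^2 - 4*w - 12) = (w - 3)/(w + 2)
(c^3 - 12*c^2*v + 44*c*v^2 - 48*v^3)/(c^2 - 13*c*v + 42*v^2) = (-c^2 + 6*c*v - 8*v^2)/(-c + 7*v)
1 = 1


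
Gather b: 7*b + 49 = 7*b + 49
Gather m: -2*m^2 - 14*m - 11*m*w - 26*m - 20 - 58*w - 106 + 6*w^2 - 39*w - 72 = -2*m^2 + m*(-11*w - 40) + 6*w^2 - 97*w - 198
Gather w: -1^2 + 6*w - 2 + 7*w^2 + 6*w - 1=7*w^2 + 12*w - 4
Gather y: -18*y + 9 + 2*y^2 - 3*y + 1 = 2*y^2 - 21*y + 10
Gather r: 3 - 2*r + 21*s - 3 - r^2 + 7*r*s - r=-r^2 + r*(7*s - 3) + 21*s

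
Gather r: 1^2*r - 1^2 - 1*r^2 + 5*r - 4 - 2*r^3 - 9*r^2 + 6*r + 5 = -2*r^3 - 10*r^2 + 12*r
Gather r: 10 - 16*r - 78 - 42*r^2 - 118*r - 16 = -42*r^2 - 134*r - 84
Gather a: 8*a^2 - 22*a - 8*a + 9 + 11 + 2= 8*a^2 - 30*a + 22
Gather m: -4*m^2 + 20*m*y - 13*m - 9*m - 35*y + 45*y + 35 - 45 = -4*m^2 + m*(20*y - 22) + 10*y - 10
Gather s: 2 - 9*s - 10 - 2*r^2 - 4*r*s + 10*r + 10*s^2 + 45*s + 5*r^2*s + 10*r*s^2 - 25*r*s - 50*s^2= -2*r^2 + 10*r + s^2*(10*r - 40) + s*(5*r^2 - 29*r + 36) - 8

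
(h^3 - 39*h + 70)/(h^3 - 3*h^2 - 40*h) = (-h^3 + 39*h - 70)/(h*(-h^2 + 3*h + 40))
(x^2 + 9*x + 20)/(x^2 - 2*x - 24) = (x + 5)/(x - 6)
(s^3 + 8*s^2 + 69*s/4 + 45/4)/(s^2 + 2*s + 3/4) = (2*s^2 + 13*s + 15)/(2*s + 1)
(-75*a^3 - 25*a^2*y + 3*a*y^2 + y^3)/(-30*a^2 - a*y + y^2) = (-15*a^2 - 2*a*y + y^2)/(-6*a + y)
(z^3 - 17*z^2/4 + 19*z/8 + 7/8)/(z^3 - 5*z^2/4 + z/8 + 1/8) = (2*z - 7)/(2*z - 1)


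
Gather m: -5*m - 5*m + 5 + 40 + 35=80 - 10*m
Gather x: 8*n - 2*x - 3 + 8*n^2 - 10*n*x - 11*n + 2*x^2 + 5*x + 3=8*n^2 - 3*n + 2*x^2 + x*(3 - 10*n)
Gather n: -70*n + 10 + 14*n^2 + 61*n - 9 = 14*n^2 - 9*n + 1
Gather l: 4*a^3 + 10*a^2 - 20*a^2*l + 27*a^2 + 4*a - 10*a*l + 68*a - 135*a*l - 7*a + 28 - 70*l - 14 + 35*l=4*a^3 + 37*a^2 + 65*a + l*(-20*a^2 - 145*a - 35) + 14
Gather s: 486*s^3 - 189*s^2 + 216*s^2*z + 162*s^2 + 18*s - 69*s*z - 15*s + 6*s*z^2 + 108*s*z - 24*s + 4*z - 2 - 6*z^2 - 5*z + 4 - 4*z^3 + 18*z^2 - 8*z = 486*s^3 + s^2*(216*z - 27) + s*(6*z^2 + 39*z - 21) - 4*z^3 + 12*z^2 - 9*z + 2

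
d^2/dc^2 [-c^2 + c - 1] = -2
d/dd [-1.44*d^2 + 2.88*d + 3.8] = 2.88 - 2.88*d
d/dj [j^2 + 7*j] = 2*j + 7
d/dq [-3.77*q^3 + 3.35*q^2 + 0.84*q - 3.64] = -11.31*q^2 + 6.7*q + 0.84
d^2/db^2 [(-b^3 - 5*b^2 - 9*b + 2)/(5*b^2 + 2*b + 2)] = 2*(-169*b^3 + 288*b^2 + 318*b + 4)/(125*b^6 + 150*b^5 + 210*b^4 + 128*b^3 + 84*b^2 + 24*b + 8)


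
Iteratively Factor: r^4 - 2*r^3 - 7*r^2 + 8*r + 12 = (r + 2)*(r^3 - 4*r^2 + r + 6) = (r + 1)*(r + 2)*(r^2 - 5*r + 6) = (r - 2)*(r + 1)*(r + 2)*(r - 3)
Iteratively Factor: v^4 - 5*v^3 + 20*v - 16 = (v - 4)*(v^3 - v^2 - 4*v + 4) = (v - 4)*(v - 2)*(v^2 + v - 2) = (v - 4)*(v - 2)*(v + 2)*(v - 1)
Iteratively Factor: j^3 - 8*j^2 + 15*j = (j - 3)*(j^2 - 5*j) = (j - 5)*(j - 3)*(j)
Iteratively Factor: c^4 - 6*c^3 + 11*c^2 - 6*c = (c - 3)*(c^3 - 3*c^2 + 2*c) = (c - 3)*(c - 2)*(c^2 - c) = (c - 3)*(c - 2)*(c - 1)*(c)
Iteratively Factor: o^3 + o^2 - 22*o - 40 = (o - 5)*(o^2 + 6*o + 8) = (o - 5)*(o + 2)*(o + 4)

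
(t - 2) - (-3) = t + 1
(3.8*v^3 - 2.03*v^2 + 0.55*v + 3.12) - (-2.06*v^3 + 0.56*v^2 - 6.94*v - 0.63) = 5.86*v^3 - 2.59*v^2 + 7.49*v + 3.75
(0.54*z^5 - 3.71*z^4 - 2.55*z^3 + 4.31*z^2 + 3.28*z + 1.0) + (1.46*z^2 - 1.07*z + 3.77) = 0.54*z^5 - 3.71*z^4 - 2.55*z^3 + 5.77*z^2 + 2.21*z + 4.77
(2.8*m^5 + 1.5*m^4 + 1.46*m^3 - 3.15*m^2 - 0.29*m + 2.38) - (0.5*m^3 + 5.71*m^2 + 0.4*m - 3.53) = 2.8*m^5 + 1.5*m^4 + 0.96*m^3 - 8.86*m^2 - 0.69*m + 5.91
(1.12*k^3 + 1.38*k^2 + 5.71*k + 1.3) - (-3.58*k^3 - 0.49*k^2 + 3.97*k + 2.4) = 4.7*k^3 + 1.87*k^2 + 1.74*k - 1.1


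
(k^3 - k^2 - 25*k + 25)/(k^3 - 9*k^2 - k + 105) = (k^2 + 4*k - 5)/(k^2 - 4*k - 21)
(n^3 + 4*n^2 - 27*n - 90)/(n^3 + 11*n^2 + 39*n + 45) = (n^2 + n - 30)/(n^2 + 8*n + 15)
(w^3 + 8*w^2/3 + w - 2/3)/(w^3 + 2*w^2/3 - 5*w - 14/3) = (3*w - 1)/(3*w - 7)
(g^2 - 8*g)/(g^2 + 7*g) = (g - 8)/(g + 7)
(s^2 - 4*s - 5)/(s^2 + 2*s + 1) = (s - 5)/(s + 1)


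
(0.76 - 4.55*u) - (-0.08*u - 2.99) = 3.75 - 4.47*u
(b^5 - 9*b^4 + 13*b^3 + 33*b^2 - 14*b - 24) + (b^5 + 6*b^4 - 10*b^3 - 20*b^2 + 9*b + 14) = 2*b^5 - 3*b^4 + 3*b^3 + 13*b^2 - 5*b - 10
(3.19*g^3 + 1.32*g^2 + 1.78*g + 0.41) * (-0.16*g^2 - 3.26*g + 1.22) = -0.5104*g^5 - 10.6106*g^4 - 0.6962*g^3 - 4.258*g^2 + 0.835*g + 0.5002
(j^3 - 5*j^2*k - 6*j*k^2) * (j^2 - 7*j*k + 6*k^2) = j^5 - 12*j^4*k + 35*j^3*k^2 + 12*j^2*k^3 - 36*j*k^4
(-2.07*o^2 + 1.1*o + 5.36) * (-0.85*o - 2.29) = 1.7595*o^3 + 3.8053*o^2 - 7.075*o - 12.2744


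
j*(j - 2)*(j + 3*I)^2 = j^4 - 2*j^3 + 6*I*j^3 - 9*j^2 - 12*I*j^2 + 18*j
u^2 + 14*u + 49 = (u + 7)^2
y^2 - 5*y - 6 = (y - 6)*(y + 1)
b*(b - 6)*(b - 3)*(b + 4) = b^4 - 5*b^3 - 18*b^2 + 72*b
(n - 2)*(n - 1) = n^2 - 3*n + 2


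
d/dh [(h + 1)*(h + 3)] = 2*h + 4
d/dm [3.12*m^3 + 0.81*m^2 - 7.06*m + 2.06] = 9.36*m^2 + 1.62*m - 7.06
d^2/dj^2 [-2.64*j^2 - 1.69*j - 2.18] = -5.28000000000000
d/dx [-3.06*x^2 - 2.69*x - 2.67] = -6.12*x - 2.69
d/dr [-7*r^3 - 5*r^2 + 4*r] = -21*r^2 - 10*r + 4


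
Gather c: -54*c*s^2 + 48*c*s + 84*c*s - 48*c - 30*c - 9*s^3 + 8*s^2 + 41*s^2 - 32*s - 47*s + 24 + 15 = c*(-54*s^2 + 132*s - 78) - 9*s^3 + 49*s^2 - 79*s + 39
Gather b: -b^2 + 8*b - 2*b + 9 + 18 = -b^2 + 6*b + 27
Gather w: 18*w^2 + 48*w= 18*w^2 + 48*w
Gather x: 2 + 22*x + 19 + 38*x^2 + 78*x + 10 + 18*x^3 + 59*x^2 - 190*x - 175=18*x^3 + 97*x^2 - 90*x - 144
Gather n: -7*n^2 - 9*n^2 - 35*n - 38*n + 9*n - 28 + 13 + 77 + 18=-16*n^2 - 64*n + 80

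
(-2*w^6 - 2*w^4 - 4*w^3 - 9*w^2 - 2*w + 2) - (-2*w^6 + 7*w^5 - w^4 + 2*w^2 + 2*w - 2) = -7*w^5 - w^4 - 4*w^3 - 11*w^2 - 4*w + 4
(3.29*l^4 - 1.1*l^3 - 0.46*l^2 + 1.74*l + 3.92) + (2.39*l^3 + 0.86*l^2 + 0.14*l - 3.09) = 3.29*l^4 + 1.29*l^3 + 0.4*l^2 + 1.88*l + 0.83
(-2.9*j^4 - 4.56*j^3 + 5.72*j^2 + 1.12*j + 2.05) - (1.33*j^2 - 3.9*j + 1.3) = -2.9*j^4 - 4.56*j^3 + 4.39*j^2 + 5.02*j + 0.75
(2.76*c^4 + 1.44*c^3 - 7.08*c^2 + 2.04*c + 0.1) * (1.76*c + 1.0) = 4.8576*c^5 + 5.2944*c^4 - 11.0208*c^3 - 3.4896*c^2 + 2.216*c + 0.1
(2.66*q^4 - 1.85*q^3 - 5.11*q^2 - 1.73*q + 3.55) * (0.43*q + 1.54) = 1.1438*q^5 + 3.3009*q^4 - 5.0463*q^3 - 8.6133*q^2 - 1.1377*q + 5.467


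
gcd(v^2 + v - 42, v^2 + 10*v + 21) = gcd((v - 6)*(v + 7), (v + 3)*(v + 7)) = v + 7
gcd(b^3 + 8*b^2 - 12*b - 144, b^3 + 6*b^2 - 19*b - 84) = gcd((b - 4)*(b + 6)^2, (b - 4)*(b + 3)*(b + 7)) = b - 4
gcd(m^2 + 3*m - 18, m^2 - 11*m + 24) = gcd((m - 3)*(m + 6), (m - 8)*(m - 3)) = m - 3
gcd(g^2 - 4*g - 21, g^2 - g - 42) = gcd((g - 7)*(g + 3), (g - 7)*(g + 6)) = g - 7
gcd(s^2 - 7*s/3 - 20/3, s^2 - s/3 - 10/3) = s + 5/3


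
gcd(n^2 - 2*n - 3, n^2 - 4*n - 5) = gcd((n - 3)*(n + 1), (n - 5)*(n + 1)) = n + 1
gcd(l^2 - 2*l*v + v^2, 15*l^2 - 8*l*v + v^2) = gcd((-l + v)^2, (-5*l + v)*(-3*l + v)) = 1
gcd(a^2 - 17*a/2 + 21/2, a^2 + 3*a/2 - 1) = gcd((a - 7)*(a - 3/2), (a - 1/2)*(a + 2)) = 1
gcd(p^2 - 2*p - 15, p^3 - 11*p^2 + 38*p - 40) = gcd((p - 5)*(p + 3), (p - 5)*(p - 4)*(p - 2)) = p - 5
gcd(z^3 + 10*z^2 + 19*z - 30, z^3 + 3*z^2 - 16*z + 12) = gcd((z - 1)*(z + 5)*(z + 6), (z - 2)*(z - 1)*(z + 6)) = z^2 + 5*z - 6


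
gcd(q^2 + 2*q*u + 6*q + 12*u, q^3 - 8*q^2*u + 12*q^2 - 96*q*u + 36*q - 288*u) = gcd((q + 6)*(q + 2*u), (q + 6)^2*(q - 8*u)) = q + 6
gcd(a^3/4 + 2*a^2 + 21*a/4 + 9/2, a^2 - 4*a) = 1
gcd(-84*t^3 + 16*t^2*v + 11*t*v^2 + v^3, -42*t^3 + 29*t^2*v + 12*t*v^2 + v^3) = 42*t^2 + 13*t*v + v^2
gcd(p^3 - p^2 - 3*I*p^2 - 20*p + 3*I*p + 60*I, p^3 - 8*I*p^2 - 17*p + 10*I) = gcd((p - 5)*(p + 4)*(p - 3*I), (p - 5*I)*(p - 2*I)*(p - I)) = 1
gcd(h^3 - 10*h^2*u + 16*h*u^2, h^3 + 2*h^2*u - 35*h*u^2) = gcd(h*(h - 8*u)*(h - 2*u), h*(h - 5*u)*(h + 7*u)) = h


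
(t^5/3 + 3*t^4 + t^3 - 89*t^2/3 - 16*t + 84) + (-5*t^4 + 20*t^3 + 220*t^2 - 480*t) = t^5/3 - 2*t^4 + 21*t^3 + 571*t^2/3 - 496*t + 84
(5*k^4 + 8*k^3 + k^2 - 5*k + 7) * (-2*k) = -10*k^5 - 16*k^4 - 2*k^3 + 10*k^2 - 14*k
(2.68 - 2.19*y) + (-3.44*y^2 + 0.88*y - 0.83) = -3.44*y^2 - 1.31*y + 1.85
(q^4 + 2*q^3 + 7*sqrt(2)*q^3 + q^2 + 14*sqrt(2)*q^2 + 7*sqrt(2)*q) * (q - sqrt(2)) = q^5 + 2*q^4 + 6*sqrt(2)*q^4 - 13*q^3 + 12*sqrt(2)*q^3 - 28*q^2 + 6*sqrt(2)*q^2 - 14*q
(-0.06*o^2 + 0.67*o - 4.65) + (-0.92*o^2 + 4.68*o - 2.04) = -0.98*o^2 + 5.35*o - 6.69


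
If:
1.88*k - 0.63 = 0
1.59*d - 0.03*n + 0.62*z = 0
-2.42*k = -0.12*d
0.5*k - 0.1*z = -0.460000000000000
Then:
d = 6.76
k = 0.34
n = 487.87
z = 6.28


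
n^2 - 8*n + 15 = (n - 5)*(n - 3)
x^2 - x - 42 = (x - 7)*(x + 6)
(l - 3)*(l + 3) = l^2 - 9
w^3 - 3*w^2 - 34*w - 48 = (w - 8)*(w + 2)*(w + 3)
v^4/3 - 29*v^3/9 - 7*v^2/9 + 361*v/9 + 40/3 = (v/3 + 1)*(v - 8)*(v - 5)*(v + 1/3)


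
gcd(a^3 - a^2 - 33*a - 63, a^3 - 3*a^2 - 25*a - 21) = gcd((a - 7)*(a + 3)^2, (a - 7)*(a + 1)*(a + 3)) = a^2 - 4*a - 21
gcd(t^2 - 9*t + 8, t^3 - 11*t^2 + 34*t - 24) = t - 1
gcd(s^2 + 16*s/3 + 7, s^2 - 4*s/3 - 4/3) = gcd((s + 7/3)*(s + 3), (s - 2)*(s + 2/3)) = 1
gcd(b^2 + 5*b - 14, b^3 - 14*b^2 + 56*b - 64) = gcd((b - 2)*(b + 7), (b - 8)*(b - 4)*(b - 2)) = b - 2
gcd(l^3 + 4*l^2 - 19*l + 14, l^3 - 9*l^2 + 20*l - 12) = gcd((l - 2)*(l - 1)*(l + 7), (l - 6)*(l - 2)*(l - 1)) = l^2 - 3*l + 2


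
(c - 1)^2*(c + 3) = c^3 + c^2 - 5*c + 3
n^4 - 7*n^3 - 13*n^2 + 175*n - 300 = (n - 5)*(n - 4)*(n - 3)*(n + 5)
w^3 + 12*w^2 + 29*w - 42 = (w - 1)*(w + 6)*(w + 7)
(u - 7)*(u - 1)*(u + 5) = u^3 - 3*u^2 - 33*u + 35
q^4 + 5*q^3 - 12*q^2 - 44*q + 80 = (q - 2)^2*(q + 4)*(q + 5)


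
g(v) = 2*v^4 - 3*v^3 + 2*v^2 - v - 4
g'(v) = 8*v^3 - 9*v^2 + 4*v - 1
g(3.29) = 141.85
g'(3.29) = 199.63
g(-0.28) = -3.49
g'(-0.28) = -3.00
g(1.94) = 8.01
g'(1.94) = 31.30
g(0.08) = -4.07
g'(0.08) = -0.73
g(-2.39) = 116.03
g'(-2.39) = -171.18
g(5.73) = 1647.54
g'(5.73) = 1231.48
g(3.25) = 134.02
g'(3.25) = 191.56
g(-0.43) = -2.89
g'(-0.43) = -5.02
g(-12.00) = 46952.00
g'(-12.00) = -15169.00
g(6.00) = 2006.00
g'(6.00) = 1427.00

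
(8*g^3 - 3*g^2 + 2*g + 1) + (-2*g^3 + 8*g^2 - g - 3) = 6*g^3 + 5*g^2 + g - 2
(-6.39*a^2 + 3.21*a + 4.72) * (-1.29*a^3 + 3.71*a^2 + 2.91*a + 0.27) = 8.2431*a^5 - 27.8478*a^4 - 12.7746*a^3 + 25.127*a^2 + 14.6019*a + 1.2744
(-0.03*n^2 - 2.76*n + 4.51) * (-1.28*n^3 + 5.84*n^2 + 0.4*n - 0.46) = 0.0384*n^5 + 3.3576*n^4 - 21.9032*n^3 + 25.2482*n^2 + 3.0736*n - 2.0746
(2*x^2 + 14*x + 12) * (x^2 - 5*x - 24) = 2*x^4 + 4*x^3 - 106*x^2 - 396*x - 288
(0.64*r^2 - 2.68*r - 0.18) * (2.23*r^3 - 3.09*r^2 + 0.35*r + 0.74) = 1.4272*r^5 - 7.954*r^4 + 8.1038*r^3 + 0.0917999999999999*r^2 - 2.0462*r - 0.1332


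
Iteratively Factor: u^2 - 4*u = (u)*(u - 4)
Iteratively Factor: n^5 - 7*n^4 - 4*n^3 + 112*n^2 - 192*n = (n)*(n^4 - 7*n^3 - 4*n^2 + 112*n - 192) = n*(n - 4)*(n^3 - 3*n^2 - 16*n + 48) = n*(n - 4)*(n - 3)*(n^2 - 16) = n*(n - 4)*(n - 3)*(n + 4)*(n - 4)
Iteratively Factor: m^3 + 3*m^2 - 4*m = (m)*(m^2 + 3*m - 4) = m*(m - 1)*(m + 4)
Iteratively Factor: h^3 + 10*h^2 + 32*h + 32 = (h + 2)*(h^2 + 8*h + 16) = (h + 2)*(h + 4)*(h + 4)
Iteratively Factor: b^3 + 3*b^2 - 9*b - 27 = (b + 3)*(b^2 - 9) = (b + 3)^2*(b - 3)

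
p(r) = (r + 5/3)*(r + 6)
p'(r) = 2*r + 23/3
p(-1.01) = 3.28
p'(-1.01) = 5.65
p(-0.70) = 5.12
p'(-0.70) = 6.27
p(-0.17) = 8.73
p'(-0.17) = 7.33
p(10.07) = 188.61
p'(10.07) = 27.81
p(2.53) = 35.80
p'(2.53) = 12.73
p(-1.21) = 2.19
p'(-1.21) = 5.25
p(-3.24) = -4.34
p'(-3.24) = 1.19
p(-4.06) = -4.64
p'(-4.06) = -0.45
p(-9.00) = 22.00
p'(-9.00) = -10.33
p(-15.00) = 120.00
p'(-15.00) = -22.33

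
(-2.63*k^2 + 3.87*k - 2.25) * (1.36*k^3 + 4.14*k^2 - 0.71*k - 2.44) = -3.5768*k^5 - 5.625*k^4 + 14.8291*k^3 - 5.6455*k^2 - 7.8453*k + 5.49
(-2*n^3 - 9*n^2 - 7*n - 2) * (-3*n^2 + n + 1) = 6*n^5 + 25*n^4 + 10*n^3 - 10*n^2 - 9*n - 2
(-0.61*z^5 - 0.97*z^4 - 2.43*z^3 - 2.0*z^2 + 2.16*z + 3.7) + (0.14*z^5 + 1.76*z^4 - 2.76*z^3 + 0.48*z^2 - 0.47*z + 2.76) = -0.47*z^5 + 0.79*z^4 - 5.19*z^3 - 1.52*z^2 + 1.69*z + 6.46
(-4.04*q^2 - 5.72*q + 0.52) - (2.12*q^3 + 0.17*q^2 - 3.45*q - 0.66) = -2.12*q^3 - 4.21*q^2 - 2.27*q + 1.18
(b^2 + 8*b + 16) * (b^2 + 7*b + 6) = b^4 + 15*b^3 + 78*b^2 + 160*b + 96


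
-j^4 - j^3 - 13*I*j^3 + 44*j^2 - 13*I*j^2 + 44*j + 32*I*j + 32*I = (j + 4*I)*(j + 8*I)*(-I*j + 1)*(-I*j - I)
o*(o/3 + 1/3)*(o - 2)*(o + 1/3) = o^4/3 - 2*o^3/9 - 7*o^2/9 - 2*o/9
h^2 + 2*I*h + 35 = (h - 5*I)*(h + 7*I)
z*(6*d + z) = 6*d*z + z^2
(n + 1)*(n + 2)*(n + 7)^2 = n^4 + 17*n^3 + 93*n^2 + 175*n + 98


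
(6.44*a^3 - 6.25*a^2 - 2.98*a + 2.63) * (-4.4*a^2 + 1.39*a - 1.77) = -28.336*a^5 + 36.4516*a^4 - 6.9743*a^3 - 4.6517*a^2 + 8.9303*a - 4.6551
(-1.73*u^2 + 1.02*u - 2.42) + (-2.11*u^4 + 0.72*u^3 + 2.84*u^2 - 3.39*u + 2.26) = -2.11*u^4 + 0.72*u^3 + 1.11*u^2 - 2.37*u - 0.16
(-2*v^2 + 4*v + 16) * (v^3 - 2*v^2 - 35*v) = -2*v^5 + 8*v^4 + 78*v^3 - 172*v^2 - 560*v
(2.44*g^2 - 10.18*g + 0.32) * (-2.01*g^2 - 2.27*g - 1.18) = -4.9044*g^4 + 14.923*g^3 + 19.5862*g^2 + 11.286*g - 0.3776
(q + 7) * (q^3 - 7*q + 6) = q^4 + 7*q^3 - 7*q^2 - 43*q + 42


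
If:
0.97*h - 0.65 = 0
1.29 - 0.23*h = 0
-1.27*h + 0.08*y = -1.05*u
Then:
No Solution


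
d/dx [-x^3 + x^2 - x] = -3*x^2 + 2*x - 1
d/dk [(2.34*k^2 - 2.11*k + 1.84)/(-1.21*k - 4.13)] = (-2.8314*k^2 - 19.3284*k + 10.9407)/(1.4641*k^2 + 9.9946*k + 17.0569)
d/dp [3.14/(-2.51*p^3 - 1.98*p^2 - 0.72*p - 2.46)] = (23.6442*p^2 + 12.4344*p + 2.2608)/(2.51*p^3 + 1.98*p^2 + 0.72*p + 2.46)^2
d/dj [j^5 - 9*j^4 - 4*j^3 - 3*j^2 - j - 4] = 5*j^4 - 36*j^3 - 12*j^2 - 6*j - 1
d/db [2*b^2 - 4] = 4*b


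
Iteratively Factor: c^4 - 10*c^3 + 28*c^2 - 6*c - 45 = (c + 1)*(c^3 - 11*c^2 + 39*c - 45) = (c - 5)*(c + 1)*(c^2 - 6*c + 9) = (c - 5)*(c - 3)*(c + 1)*(c - 3)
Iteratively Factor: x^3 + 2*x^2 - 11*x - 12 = (x + 1)*(x^2 + x - 12) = (x - 3)*(x + 1)*(x + 4)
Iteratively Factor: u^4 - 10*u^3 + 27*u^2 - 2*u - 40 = (u - 2)*(u^3 - 8*u^2 + 11*u + 20) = (u - 2)*(u + 1)*(u^2 - 9*u + 20) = (u - 5)*(u - 2)*(u + 1)*(u - 4)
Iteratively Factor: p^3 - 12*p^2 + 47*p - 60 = (p - 3)*(p^2 - 9*p + 20) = (p - 4)*(p - 3)*(p - 5)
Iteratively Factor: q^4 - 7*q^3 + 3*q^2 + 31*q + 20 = (q - 4)*(q^3 - 3*q^2 - 9*q - 5) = (q - 4)*(q + 1)*(q^2 - 4*q - 5) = (q - 5)*(q - 4)*(q + 1)*(q + 1)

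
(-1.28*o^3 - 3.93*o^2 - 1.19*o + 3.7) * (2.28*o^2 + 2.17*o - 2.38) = -2.9184*o^5 - 11.738*o^4 - 8.1949*o^3 + 15.2071*o^2 + 10.8612*o - 8.806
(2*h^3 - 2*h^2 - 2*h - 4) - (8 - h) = 2*h^3 - 2*h^2 - h - 12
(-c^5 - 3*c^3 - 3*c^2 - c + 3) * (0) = 0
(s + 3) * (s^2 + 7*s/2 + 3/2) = s^3 + 13*s^2/2 + 12*s + 9/2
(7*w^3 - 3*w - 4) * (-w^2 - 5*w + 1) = -7*w^5 - 35*w^4 + 10*w^3 + 19*w^2 + 17*w - 4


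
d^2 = d^2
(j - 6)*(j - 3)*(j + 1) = j^3 - 8*j^2 + 9*j + 18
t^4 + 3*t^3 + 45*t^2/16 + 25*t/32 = t*(t + 1/2)*(t + 5/4)^2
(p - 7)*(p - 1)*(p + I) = p^3 - 8*p^2 + I*p^2 + 7*p - 8*I*p + 7*I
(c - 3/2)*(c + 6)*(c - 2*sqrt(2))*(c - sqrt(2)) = c^4 - 3*sqrt(2)*c^3 + 9*c^3/2 - 27*sqrt(2)*c^2/2 - 5*c^2 + 18*c + 27*sqrt(2)*c - 36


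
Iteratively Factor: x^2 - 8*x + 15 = (x - 5)*(x - 3)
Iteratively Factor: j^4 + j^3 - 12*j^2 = (j - 3)*(j^3 + 4*j^2) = j*(j - 3)*(j^2 + 4*j) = j^2*(j - 3)*(j + 4)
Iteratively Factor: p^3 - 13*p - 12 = (p + 3)*(p^2 - 3*p - 4) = (p + 1)*(p + 3)*(p - 4)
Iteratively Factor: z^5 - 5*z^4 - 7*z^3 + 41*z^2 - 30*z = (z - 5)*(z^4 - 7*z^2 + 6*z) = z*(z - 5)*(z^3 - 7*z + 6) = z*(z - 5)*(z - 2)*(z^2 + 2*z - 3) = z*(z - 5)*(z - 2)*(z + 3)*(z - 1)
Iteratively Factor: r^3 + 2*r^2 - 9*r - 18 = (r + 2)*(r^2 - 9) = (r - 3)*(r + 2)*(r + 3)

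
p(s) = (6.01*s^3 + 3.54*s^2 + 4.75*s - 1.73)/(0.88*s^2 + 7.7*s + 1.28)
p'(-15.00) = -4.90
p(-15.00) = -233.47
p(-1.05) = 1.67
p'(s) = (-1.76*s - 7.7)*(6.01*s^3 + 3.54*s^2 + 4.75*s - 1.73)/(0.88*s^2 + 7.7*s + 1.28)^2 + (18.03*s^2 + 7.08*s + 4.75)/(0.88*s^2 + 7.7*s + 1.28)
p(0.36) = 0.17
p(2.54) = 4.97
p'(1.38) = 2.09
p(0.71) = 0.78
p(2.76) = 5.63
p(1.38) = 2.01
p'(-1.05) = -1.27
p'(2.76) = 3.11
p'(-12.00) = -34.52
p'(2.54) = 2.97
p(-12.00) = -279.05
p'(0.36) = 1.97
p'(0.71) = 1.66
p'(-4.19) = -18.23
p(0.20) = -0.21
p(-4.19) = 25.85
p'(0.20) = 3.00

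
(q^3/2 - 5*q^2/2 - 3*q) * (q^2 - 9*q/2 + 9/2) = q^5/2 - 19*q^4/4 + 21*q^3/2 + 9*q^2/4 - 27*q/2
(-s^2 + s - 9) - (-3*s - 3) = -s^2 + 4*s - 6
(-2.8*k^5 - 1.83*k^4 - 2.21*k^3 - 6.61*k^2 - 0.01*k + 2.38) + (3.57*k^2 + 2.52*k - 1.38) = -2.8*k^5 - 1.83*k^4 - 2.21*k^3 - 3.04*k^2 + 2.51*k + 1.0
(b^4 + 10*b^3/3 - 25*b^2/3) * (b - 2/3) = b^5 + 8*b^4/3 - 95*b^3/9 + 50*b^2/9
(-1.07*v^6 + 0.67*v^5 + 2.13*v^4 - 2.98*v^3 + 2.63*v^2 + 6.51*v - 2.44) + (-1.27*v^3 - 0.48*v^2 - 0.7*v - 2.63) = -1.07*v^6 + 0.67*v^5 + 2.13*v^4 - 4.25*v^3 + 2.15*v^2 + 5.81*v - 5.07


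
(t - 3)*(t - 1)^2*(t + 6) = t^4 + t^3 - 23*t^2 + 39*t - 18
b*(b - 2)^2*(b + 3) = b^4 - b^3 - 8*b^2 + 12*b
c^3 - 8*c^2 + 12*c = c*(c - 6)*(c - 2)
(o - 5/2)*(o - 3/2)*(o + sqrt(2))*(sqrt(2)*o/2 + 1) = sqrt(2)*o^4/2 - 2*sqrt(2)*o^3 + 2*o^3 - 8*o^2 + 23*sqrt(2)*o^2/8 - 4*sqrt(2)*o + 15*o/2 + 15*sqrt(2)/4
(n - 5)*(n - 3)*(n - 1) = n^3 - 9*n^2 + 23*n - 15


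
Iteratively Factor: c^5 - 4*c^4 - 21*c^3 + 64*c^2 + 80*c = (c - 5)*(c^4 + c^3 - 16*c^2 - 16*c) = (c - 5)*(c - 4)*(c^3 + 5*c^2 + 4*c) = (c - 5)*(c - 4)*(c + 4)*(c^2 + c) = c*(c - 5)*(c - 4)*(c + 4)*(c + 1)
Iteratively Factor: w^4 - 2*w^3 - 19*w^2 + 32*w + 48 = (w - 4)*(w^3 + 2*w^2 - 11*w - 12) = (w - 4)*(w + 1)*(w^2 + w - 12) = (w - 4)*(w + 1)*(w + 4)*(w - 3)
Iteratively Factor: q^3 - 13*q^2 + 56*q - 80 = (q - 5)*(q^2 - 8*q + 16) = (q - 5)*(q - 4)*(q - 4)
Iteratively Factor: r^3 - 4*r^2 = (r)*(r^2 - 4*r) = r*(r - 4)*(r)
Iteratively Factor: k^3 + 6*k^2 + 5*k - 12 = (k - 1)*(k^2 + 7*k + 12) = (k - 1)*(k + 4)*(k + 3)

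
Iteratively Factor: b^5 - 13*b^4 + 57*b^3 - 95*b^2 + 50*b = (b)*(b^4 - 13*b^3 + 57*b^2 - 95*b + 50) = b*(b - 5)*(b^3 - 8*b^2 + 17*b - 10) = b*(b - 5)*(b - 1)*(b^2 - 7*b + 10) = b*(b - 5)*(b - 2)*(b - 1)*(b - 5)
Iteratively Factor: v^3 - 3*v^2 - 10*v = (v)*(v^2 - 3*v - 10) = v*(v - 5)*(v + 2)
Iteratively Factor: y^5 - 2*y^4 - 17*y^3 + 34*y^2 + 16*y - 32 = (y - 4)*(y^4 + 2*y^3 - 9*y^2 - 2*y + 8) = (y - 4)*(y - 2)*(y^3 + 4*y^2 - y - 4) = (y - 4)*(y - 2)*(y + 1)*(y^2 + 3*y - 4) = (y - 4)*(y - 2)*(y + 1)*(y + 4)*(y - 1)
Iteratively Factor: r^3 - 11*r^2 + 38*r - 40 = (r - 5)*(r^2 - 6*r + 8) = (r - 5)*(r - 4)*(r - 2)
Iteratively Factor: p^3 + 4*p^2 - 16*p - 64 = (p + 4)*(p^2 - 16) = (p - 4)*(p + 4)*(p + 4)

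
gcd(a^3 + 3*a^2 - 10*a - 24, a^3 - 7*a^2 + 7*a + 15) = a - 3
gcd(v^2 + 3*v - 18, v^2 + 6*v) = v + 6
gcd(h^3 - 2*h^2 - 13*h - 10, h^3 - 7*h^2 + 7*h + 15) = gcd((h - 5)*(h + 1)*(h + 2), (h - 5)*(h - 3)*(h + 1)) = h^2 - 4*h - 5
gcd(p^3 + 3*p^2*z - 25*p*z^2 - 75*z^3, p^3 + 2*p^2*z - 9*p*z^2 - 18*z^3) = p + 3*z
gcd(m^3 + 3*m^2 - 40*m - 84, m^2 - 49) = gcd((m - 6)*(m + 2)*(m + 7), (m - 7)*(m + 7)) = m + 7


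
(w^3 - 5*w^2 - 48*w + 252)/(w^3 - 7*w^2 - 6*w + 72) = (w^2 + w - 42)/(w^2 - w - 12)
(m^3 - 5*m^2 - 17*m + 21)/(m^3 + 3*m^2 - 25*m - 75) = (m^2 - 8*m + 7)/(m^2 - 25)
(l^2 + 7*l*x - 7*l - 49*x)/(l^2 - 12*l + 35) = (l + 7*x)/(l - 5)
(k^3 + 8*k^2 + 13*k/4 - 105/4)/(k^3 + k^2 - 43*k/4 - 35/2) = (2*k^2 + 11*k - 21)/(2*k^2 - 3*k - 14)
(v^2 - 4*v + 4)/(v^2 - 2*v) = (v - 2)/v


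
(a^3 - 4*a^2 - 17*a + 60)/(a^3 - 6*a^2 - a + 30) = (a + 4)/(a + 2)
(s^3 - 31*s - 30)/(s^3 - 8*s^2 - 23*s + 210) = (s + 1)/(s - 7)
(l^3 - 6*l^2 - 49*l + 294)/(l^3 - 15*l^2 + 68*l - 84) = (l + 7)/(l - 2)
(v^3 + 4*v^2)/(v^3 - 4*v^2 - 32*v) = v/(v - 8)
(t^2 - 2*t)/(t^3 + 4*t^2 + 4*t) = (t - 2)/(t^2 + 4*t + 4)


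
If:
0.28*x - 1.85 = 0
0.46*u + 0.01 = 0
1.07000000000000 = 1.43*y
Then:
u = -0.02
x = 6.61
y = 0.75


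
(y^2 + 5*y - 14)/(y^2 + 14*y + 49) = (y - 2)/(y + 7)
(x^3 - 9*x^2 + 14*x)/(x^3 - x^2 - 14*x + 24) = x*(x - 7)/(x^2 + x - 12)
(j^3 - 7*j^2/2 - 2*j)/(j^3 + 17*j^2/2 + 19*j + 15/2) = j*(j - 4)/(j^2 + 8*j + 15)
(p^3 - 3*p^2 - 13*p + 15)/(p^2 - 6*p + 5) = p + 3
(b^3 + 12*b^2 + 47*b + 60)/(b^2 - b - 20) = (b^2 + 8*b + 15)/(b - 5)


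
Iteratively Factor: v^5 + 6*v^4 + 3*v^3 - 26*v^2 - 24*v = (v + 4)*(v^4 + 2*v^3 - 5*v^2 - 6*v) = (v - 2)*(v + 4)*(v^3 + 4*v^2 + 3*v) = (v - 2)*(v + 1)*(v + 4)*(v^2 + 3*v) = (v - 2)*(v + 1)*(v + 3)*(v + 4)*(v)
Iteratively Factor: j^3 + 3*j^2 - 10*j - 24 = (j - 3)*(j^2 + 6*j + 8) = (j - 3)*(j + 4)*(j + 2)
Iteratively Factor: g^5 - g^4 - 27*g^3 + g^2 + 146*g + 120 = (g + 1)*(g^4 - 2*g^3 - 25*g^2 + 26*g + 120) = (g + 1)*(g + 4)*(g^3 - 6*g^2 - g + 30) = (g - 3)*(g + 1)*(g + 4)*(g^2 - 3*g - 10) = (g - 3)*(g + 1)*(g + 2)*(g + 4)*(g - 5)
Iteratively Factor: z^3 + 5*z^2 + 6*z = (z + 3)*(z^2 + 2*z) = z*(z + 3)*(z + 2)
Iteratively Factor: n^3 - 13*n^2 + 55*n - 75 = (n - 3)*(n^2 - 10*n + 25) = (n - 5)*(n - 3)*(n - 5)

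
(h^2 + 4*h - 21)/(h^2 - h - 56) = (h - 3)/(h - 8)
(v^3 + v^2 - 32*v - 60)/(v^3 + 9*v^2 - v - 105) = (v^2 - 4*v - 12)/(v^2 + 4*v - 21)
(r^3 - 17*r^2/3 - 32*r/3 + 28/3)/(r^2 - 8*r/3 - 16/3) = (-3*r^3 + 17*r^2 + 32*r - 28)/(-3*r^2 + 8*r + 16)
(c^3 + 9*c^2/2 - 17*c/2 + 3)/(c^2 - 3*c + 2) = (c^2 + 11*c/2 - 3)/(c - 2)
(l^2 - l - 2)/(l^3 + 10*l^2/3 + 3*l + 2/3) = 3*(l - 2)/(3*l^2 + 7*l + 2)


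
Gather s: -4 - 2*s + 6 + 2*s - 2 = 0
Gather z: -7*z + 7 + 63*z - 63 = 56*z - 56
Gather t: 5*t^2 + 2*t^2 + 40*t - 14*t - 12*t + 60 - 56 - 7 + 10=7*t^2 + 14*t + 7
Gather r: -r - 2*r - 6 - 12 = -3*r - 18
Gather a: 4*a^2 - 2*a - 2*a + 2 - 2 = 4*a^2 - 4*a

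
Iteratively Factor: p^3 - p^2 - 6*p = (p)*(p^2 - p - 6) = p*(p - 3)*(p + 2)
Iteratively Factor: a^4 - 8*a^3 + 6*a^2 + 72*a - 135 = (a - 5)*(a^3 - 3*a^2 - 9*a + 27) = (a - 5)*(a - 3)*(a^2 - 9) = (a - 5)*(a - 3)*(a + 3)*(a - 3)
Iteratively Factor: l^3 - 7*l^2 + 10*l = (l - 2)*(l^2 - 5*l) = (l - 5)*(l - 2)*(l)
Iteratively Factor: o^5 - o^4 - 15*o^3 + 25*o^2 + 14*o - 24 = (o - 1)*(o^4 - 15*o^2 + 10*o + 24) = (o - 3)*(o - 1)*(o^3 + 3*o^2 - 6*o - 8) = (o - 3)*(o - 2)*(o - 1)*(o^2 + 5*o + 4) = (o - 3)*(o - 2)*(o - 1)*(o + 1)*(o + 4)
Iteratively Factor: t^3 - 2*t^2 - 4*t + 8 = (t - 2)*(t^2 - 4) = (t - 2)^2*(t + 2)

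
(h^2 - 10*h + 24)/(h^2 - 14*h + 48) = (h - 4)/(h - 8)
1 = 1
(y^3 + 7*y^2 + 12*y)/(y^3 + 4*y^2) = (y + 3)/y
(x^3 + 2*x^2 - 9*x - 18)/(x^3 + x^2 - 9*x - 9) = (x + 2)/(x + 1)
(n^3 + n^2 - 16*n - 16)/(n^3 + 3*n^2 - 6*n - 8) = (n - 4)/(n - 2)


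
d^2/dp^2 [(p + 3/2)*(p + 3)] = 2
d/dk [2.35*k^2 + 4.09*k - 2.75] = 4.7*k + 4.09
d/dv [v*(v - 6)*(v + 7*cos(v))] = -v*(v - 6)*(7*sin(v) - 1) + v*(v + 7*cos(v)) + (v - 6)*(v + 7*cos(v))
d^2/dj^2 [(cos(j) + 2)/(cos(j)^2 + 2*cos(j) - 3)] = (-9*(1 - cos(2*j))^2*cos(j)/4 - 3*(1 - cos(2*j))^2/2 + cos(j)/2 - 19*cos(2*j) - 9*cos(3*j) + cos(5*j)/2 + 27)/((cos(j) - 1)^3*(cos(j) + 3)^3)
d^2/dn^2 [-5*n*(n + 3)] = -10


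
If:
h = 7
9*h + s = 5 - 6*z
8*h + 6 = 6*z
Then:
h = 7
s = -120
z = 31/3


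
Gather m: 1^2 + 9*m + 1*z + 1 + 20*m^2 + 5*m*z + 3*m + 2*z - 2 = 20*m^2 + m*(5*z + 12) + 3*z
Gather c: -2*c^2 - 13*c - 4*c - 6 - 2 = -2*c^2 - 17*c - 8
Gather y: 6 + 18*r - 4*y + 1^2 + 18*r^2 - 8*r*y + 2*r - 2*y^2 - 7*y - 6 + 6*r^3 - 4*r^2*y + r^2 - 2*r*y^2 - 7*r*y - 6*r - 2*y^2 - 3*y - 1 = 6*r^3 + 19*r^2 + 14*r + y^2*(-2*r - 4) + y*(-4*r^2 - 15*r - 14)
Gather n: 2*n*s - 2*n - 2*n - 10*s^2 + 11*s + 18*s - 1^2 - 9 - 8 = n*(2*s - 4) - 10*s^2 + 29*s - 18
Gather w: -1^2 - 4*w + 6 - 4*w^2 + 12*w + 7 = -4*w^2 + 8*w + 12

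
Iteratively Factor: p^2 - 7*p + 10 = (p - 5)*(p - 2)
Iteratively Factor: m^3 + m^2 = (m + 1)*(m^2) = m*(m + 1)*(m)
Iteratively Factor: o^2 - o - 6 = (o + 2)*(o - 3)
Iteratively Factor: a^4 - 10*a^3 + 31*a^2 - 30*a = (a - 5)*(a^3 - 5*a^2 + 6*a) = (a - 5)*(a - 3)*(a^2 - 2*a) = a*(a - 5)*(a - 3)*(a - 2)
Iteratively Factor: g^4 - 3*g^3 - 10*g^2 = (g - 5)*(g^3 + 2*g^2) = g*(g - 5)*(g^2 + 2*g) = g^2*(g - 5)*(g + 2)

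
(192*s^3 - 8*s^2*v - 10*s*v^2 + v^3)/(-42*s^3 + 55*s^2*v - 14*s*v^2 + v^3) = (-32*s^2 - 4*s*v + v^2)/(7*s^2 - 8*s*v + v^2)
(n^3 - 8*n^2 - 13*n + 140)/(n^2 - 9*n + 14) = (n^2 - n - 20)/(n - 2)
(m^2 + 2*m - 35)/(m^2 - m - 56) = (m - 5)/(m - 8)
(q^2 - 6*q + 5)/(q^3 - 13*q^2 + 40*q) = (q - 1)/(q*(q - 8))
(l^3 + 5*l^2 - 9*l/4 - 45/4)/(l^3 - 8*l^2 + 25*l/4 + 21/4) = (2*l^2 + 13*l + 15)/(2*l^2 - 13*l - 7)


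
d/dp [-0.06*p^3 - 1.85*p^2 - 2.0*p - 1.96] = -0.18*p^2 - 3.7*p - 2.0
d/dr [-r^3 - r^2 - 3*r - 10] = -3*r^2 - 2*r - 3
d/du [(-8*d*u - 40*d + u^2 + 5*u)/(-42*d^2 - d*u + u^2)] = (-(d - 2*u)*(8*d*u + 40*d - u^2 - 5*u) + (8*d - 2*u - 5)*(42*d^2 + d*u - u^2))/(42*d^2 + d*u - u^2)^2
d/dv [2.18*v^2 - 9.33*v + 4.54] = 4.36*v - 9.33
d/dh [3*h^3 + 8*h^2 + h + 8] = 9*h^2 + 16*h + 1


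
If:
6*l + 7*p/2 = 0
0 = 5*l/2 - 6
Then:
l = 12/5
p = -144/35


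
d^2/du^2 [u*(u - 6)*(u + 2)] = 6*u - 8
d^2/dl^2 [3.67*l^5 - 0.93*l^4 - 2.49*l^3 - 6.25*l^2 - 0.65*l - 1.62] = 73.4*l^3 - 11.16*l^2 - 14.94*l - 12.5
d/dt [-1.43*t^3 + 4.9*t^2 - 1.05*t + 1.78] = -4.29*t^2 + 9.8*t - 1.05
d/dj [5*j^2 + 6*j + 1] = 10*j + 6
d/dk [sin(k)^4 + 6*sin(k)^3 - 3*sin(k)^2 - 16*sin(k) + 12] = 2*(2*sin(k)^3 + 9*sin(k)^2 - 3*sin(k) - 8)*cos(k)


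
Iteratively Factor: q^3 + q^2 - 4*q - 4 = (q - 2)*(q^2 + 3*q + 2) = (q - 2)*(q + 1)*(q + 2)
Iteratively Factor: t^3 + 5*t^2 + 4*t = (t + 1)*(t^2 + 4*t) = t*(t + 1)*(t + 4)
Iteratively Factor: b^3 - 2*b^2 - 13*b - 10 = (b - 5)*(b^2 + 3*b + 2) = (b - 5)*(b + 1)*(b + 2)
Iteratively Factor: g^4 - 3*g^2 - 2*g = (g - 2)*(g^3 + 2*g^2 + g) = g*(g - 2)*(g^2 + 2*g + 1) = g*(g - 2)*(g + 1)*(g + 1)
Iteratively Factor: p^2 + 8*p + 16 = (p + 4)*(p + 4)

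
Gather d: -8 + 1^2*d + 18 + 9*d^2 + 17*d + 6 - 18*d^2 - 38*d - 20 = -9*d^2 - 20*d - 4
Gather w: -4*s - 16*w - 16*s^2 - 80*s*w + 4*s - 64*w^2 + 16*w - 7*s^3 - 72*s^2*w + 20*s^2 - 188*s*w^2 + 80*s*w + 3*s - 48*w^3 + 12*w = -7*s^3 + 4*s^2 + 3*s - 48*w^3 + w^2*(-188*s - 64) + w*(12 - 72*s^2)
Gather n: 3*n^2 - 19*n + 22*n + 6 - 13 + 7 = 3*n^2 + 3*n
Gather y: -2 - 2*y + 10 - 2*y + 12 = 20 - 4*y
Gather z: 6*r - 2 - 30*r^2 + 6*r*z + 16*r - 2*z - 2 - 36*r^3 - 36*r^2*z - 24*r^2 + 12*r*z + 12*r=-36*r^3 - 54*r^2 + 34*r + z*(-36*r^2 + 18*r - 2) - 4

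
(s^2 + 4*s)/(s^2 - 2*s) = (s + 4)/(s - 2)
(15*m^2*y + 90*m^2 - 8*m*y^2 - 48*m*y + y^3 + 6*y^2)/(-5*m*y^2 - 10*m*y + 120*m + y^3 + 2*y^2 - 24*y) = (-3*m + y)/(y - 4)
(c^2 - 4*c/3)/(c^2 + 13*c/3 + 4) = c*(3*c - 4)/(3*c^2 + 13*c + 12)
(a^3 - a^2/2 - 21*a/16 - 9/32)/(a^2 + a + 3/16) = a - 3/2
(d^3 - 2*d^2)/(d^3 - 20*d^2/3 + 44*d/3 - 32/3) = 3*d^2/(3*d^2 - 14*d + 16)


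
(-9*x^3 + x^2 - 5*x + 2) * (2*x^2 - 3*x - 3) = -18*x^5 + 29*x^4 + 14*x^3 + 16*x^2 + 9*x - 6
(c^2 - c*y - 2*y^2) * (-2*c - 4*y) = -2*c^3 - 2*c^2*y + 8*c*y^2 + 8*y^3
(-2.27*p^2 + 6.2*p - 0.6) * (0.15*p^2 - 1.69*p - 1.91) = -0.3405*p^4 + 4.7663*p^3 - 6.2323*p^2 - 10.828*p + 1.146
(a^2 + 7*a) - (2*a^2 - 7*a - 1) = -a^2 + 14*a + 1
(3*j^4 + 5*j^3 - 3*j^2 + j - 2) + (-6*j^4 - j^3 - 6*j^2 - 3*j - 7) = -3*j^4 + 4*j^3 - 9*j^2 - 2*j - 9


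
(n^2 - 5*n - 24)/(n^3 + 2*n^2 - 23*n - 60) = (n - 8)/(n^2 - n - 20)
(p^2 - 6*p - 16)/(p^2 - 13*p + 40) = (p + 2)/(p - 5)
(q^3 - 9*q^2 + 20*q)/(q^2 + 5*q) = (q^2 - 9*q + 20)/(q + 5)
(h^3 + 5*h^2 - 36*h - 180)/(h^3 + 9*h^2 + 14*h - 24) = (h^2 - h - 30)/(h^2 + 3*h - 4)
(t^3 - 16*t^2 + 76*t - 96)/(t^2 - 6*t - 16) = (t^2 - 8*t + 12)/(t + 2)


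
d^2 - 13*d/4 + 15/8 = (d - 5/2)*(d - 3/4)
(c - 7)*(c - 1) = c^2 - 8*c + 7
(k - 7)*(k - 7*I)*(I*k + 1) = I*k^3 + 8*k^2 - 7*I*k^2 - 56*k - 7*I*k + 49*I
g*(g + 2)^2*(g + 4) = g^4 + 8*g^3 + 20*g^2 + 16*g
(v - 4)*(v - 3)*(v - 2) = v^3 - 9*v^2 + 26*v - 24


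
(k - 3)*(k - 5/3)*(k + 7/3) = k^3 - 7*k^2/3 - 53*k/9 + 35/3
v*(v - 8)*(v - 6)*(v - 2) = v^4 - 16*v^3 + 76*v^2 - 96*v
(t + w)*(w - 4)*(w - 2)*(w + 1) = t*w^3 - 5*t*w^2 + 2*t*w + 8*t + w^4 - 5*w^3 + 2*w^2 + 8*w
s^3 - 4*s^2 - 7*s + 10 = (s - 5)*(s - 1)*(s + 2)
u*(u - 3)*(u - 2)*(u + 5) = u^4 - 19*u^2 + 30*u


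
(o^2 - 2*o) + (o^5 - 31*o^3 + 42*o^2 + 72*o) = o^5 - 31*o^3 + 43*o^2 + 70*o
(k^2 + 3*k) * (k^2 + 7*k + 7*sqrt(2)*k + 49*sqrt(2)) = k^4 + 7*sqrt(2)*k^3 + 10*k^3 + 21*k^2 + 70*sqrt(2)*k^2 + 147*sqrt(2)*k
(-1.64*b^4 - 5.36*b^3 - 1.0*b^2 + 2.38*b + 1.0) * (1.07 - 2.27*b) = 3.7228*b^5 + 10.4124*b^4 - 3.4652*b^3 - 6.4726*b^2 + 0.2766*b + 1.07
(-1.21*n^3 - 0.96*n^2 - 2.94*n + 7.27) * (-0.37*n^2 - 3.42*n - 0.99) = 0.4477*n^5 + 4.4934*n^4 + 5.5689*n^3 + 8.3153*n^2 - 21.9528*n - 7.1973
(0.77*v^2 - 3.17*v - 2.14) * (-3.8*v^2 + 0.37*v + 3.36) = -2.926*v^4 + 12.3309*v^3 + 9.5463*v^2 - 11.443*v - 7.1904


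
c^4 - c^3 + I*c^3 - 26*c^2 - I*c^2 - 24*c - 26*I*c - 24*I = (c - 6)*(c + 1)*(c + 4)*(c + I)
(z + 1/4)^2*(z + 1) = z^3 + 3*z^2/2 + 9*z/16 + 1/16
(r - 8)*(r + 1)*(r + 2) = r^3 - 5*r^2 - 22*r - 16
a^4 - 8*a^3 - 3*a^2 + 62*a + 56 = (a - 7)*(a - 4)*(a + 1)*(a + 2)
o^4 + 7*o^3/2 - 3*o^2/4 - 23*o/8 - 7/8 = (o - 1)*(o + 1/2)^2*(o + 7/2)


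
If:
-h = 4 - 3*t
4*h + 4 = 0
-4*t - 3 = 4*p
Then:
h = -1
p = -7/4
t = 1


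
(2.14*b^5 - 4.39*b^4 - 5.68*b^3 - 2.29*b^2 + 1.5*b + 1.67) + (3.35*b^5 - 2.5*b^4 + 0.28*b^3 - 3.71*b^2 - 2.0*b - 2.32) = 5.49*b^5 - 6.89*b^4 - 5.4*b^3 - 6.0*b^2 - 0.5*b - 0.65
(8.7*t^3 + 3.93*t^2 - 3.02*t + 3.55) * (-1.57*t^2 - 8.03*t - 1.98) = -13.659*t^5 - 76.0311*t^4 - 44.0425*t^3 + 10.8957*t^2 - 22.5269*t - 7.029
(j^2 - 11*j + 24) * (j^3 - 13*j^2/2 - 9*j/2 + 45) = j^5 - 35*j^4/2 + 91*j^3 - 123*j^2/2 - 603*j + 1080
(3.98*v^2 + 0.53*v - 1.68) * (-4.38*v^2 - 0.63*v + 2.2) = -17.4324*v^4 - 4.8288*v^3 + 15.7805*v^2 + 2.2244*v - 3.696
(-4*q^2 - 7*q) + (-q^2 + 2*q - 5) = -5*q^2 - 5*q - 5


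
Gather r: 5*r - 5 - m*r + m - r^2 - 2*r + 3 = m - r^2 + r*(3 - m) - 2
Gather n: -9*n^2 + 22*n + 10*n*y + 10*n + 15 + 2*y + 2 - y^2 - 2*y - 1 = -9*n^2 + n*(10*y + 32) - y^2 + 16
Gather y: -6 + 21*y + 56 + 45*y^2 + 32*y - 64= 45*y^2 + 53*y - 14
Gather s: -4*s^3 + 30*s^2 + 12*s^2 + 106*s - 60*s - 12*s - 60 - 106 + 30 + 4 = -4*s^3 + 42*s^2 + 34*s - 132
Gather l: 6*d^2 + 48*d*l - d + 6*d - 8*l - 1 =6*d^2 + 5*d + l*(48*d - 8) - 1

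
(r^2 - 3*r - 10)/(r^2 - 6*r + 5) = (r + 2)/(r - 1)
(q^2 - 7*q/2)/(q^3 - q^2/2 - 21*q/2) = 1/(q + 3)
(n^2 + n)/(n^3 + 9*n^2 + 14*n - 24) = n*(n + 1)/(n^3 + 9*n^2 + 14*n - 24)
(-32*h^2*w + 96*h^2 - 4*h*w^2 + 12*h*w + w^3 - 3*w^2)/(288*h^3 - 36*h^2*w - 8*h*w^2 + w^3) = (4*h*w - 12*h + w^2 - 3*w)/(-36*h^2 + w^2)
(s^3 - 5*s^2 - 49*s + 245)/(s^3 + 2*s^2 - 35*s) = (s - 7)/s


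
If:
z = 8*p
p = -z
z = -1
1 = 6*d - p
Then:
No Solution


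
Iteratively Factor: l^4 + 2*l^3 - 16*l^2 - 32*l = (l + 4)*(l^3 - 2*l^2 - 8*l) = (l + 2)*(l + 4)*(l^2 - 4*l) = (l - 4)*(l + 2)*(l + 4)*(l)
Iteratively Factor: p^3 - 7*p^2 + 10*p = (p - 2)*(p^2 - 5*p) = p*(p - 2)*(p - 5)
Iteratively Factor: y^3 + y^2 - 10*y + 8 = (y + 4)*(y^2 - 3*y + 2) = (y - 2)*(y + 4)*(y - 1)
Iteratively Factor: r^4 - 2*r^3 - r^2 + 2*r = (r)*(r^3 - 2*r^2 - r + 2) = r*(r - 2)*(r^2 - 1) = r*(r - 2)*(r - 1)*(r + 1)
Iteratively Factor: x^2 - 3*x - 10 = (x - 5)*(x + 2)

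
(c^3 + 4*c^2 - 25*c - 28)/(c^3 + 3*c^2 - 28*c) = (c + 1)/c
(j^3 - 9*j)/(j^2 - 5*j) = (j^2 - 9)/(j - 5)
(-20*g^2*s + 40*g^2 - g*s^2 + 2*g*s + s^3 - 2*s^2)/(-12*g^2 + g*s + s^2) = (-5*g*s + 10*g + s^2 - 2*s)/(-3*g + s)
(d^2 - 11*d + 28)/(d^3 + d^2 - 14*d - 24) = (d - 7)/(d^2 + 5*d + 6)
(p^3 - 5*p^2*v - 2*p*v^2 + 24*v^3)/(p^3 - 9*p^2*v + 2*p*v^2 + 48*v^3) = (p - 4*v)/(p - 8*v)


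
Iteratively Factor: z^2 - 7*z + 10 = (z - 2)*(z - 5)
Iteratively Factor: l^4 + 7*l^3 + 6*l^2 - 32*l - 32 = (l - 2)*(l^3 + 9*l^2 + 24*l + 16) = (l - 2)*(l + 1)*(l^2 + 8*l + 16) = (l - 2)*(l + 1)*(l + 4)*(l + 4)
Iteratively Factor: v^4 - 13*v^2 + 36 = (v - 3)*(v^3 + 3*v^2 - 4*v - 12) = (v - 3)*(v + 3)*(v^2 - 4) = (v - 3)*(v - 2)*(v + 3)*(v + 2)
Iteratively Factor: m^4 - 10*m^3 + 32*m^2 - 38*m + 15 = (m - 1)*(m^3 - 9*m^2 + 23*m - 15) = (m - 1)^2*(m^2 - 8*m + 15) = (m - 3)*(m - 1)^2*(m - 5)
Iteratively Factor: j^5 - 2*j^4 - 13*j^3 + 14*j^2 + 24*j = (j - 4)*(j^4 + 2*j^3 - 5*j^2 - 6*j) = j*(j - 4)*(j^3 + 2*j^2 - 5*j - 6) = j*(j - 4)*(j + 3)*(j^2 - j - 2) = j*(j - 4)*(j + 1)*(j + 3)*(j - 2)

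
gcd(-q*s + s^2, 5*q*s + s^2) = s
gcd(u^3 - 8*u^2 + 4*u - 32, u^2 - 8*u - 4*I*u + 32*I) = u - 8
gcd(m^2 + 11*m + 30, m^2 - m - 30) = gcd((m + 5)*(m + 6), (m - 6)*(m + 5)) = m + 5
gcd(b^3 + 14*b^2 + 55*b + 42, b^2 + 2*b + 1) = b + 1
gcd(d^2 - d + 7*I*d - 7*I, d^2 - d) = d - 1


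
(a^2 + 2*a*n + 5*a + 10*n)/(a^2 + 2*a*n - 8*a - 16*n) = (a + 5)/(a - 8)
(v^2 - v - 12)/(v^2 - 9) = (v - 4)/(v - 3)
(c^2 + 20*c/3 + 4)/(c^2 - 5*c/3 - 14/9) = 3*(c + 6)/(3*c - 7)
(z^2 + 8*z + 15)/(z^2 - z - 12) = (z + 5)/(z - 4)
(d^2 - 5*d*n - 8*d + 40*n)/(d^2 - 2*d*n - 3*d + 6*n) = (d^2 - 5*d*n - 8*d + 40*n)/(d^2 - 2*d*n - 3*d + 6*n)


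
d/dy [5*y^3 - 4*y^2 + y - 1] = 15*y^2 - 8*y + 1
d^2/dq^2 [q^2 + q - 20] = 2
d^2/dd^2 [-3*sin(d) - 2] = 3*sin(d)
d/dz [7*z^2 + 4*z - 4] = 14*z + 4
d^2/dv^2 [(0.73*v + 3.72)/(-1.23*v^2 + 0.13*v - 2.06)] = (-(0.73*v + 3.72)*(2.46*v - 0.13)*(4.92*v - 0.26) + (5.3874*v + 8.9614)*(1.23*v^2 - 0.13*v + 2.06))/(1.23*v^2 - 0.13*v + 2.06)^3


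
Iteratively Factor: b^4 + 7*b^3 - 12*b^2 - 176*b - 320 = (b + 4)*(b^3 + 3*b^2 - 24*b - 80) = (b - 5)*(b + 4)*(b^2 + 8*b + 16) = (b - 5)*(b + 4)^2*(b + 4)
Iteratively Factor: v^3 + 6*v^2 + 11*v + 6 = (v + 1)*(v^2 + 5*v + 6) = (v + 1)*(v + 2)*(v + 3)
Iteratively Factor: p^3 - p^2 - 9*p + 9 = (p + 3)*(p^2 - 4*p + 3) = (p - 1)*(p + 3)*(p - 3)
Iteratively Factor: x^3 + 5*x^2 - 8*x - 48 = (x + 4)*(x^2 + x - 12) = (x - 3)*(x + 4)*(x + 4)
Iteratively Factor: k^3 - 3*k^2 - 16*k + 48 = (k - 3)*(k^2 - 16) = (k - 4)*(k - 3)*(k + 4)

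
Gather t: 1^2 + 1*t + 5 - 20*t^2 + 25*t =-20*t^2 + 26*t + 6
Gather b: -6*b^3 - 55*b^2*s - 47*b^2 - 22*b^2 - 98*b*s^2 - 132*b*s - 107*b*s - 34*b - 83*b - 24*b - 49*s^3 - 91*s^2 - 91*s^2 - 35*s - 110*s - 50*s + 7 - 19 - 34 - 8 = -6*b^3 + b^2*(-55*s - 69) + b*(-98*s^2 - 239*s - 141) - 49*s^3 - 182*s^2 - 195*s - 54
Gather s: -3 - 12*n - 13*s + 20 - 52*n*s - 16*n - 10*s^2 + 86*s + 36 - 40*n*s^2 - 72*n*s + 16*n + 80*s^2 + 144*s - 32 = -12*n + s^2*(70 - 40*n) + s*(217 - 124*n) + 21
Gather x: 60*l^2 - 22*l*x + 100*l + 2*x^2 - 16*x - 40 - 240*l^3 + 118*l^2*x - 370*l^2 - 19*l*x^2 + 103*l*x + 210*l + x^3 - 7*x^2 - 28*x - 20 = -240*l^3 - 310*l^2 + 310*l + x^3 + x^2*(-19*l - 5) + x*(118*l^2 + 81*l - 44) - 60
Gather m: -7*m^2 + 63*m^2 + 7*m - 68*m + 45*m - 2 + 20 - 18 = 56*m^2 - 16*m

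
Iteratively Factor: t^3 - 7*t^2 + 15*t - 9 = (t - 1)*(t^2 - 6*t + 9) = (t - 3)*(t - 1)*(t - 3)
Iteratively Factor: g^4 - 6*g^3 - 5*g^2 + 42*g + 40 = (g + 2)*(g^3 - 8*g^2 + 11*g + 20) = (g - 4)*(g + 2)*(g^2 - 4*g - 5) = (g - 4)*(g + 1)*(g + 2)*(g - 5)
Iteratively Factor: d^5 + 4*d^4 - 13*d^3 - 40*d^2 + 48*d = (d - 3)*(d^4 + 7*d^3 + 8*d^2 - 16*d) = (d - 3)*(d + 4)*(d^3 + 3*d^2 - 4*d) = (d - 3)*(d + 4)^2*(d^2 - d) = d*(d - 3)*(d + 4)^2*(d - 1)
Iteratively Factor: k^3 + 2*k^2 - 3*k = (k)*(k^2 + 2*k - 3) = k*(k - 1)*(k + 3)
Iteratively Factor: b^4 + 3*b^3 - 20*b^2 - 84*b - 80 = (b + 2)*(b^3 + b^2 - 22*b - 40) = (b + 2)*(b + 4)*(b^2 - 3*b - 10) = (b - 5)*(b + 2)*(b + 4)*(b + 2)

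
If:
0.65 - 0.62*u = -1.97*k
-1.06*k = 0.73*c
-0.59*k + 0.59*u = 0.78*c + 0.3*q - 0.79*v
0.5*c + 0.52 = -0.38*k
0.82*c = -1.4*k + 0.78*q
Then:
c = -2.18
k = 1.50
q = 0.40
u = 5.82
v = -5.23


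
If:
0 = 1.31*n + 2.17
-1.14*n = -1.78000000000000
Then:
No Solution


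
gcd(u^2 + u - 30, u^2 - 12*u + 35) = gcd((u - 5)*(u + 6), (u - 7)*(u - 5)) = u - 5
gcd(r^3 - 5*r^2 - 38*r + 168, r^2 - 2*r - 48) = r + 6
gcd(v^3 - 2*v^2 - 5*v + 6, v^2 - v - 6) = v^2 - v - 6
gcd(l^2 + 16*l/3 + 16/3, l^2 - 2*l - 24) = l + 4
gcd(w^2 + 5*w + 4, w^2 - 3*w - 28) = w + 4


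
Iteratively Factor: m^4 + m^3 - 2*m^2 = (m)*(m^3 + m^2 - 2*m) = m*(m + 2)*(m^2 - m) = m^2*(m + 2)*(m - 1)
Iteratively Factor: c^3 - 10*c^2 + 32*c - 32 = (c - 2)*(c^2 - 8*c + 16) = (c - 4)*(c - 2)*(c - 4)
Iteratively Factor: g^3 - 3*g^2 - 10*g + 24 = (g + 3)*(g^2 - 6*g + 8) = (g - 2)*(g + 3)*(g - 4)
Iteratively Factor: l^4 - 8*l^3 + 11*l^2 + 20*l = (l + 1)*(l^3 - 9*l^2 + 20*l) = (l - 5)*(l + 1)*(l^2 - 4*l) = (l - 5)*(l - 4)*(l + 1)*(l)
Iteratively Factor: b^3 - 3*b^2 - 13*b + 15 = (b - 1)*(b^2 - 2*b - 15) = (b - 1)*(b + 3)*(b - 5)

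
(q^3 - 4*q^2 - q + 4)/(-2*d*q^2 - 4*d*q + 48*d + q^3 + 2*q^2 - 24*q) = (q^2 - 1)/(-2*d*q - 12*d + q^2 + 6*q)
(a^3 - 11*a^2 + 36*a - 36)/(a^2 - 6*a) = a - 5 + 6/a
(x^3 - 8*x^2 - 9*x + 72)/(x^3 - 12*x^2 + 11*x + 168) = (x - 3)/(x - 7)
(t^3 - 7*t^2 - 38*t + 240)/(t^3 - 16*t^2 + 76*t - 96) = (t^2 + t - 30)/(t^2 - 8*t + 12)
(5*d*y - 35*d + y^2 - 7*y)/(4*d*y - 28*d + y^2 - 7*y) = (5*d + y)/(4*d + y)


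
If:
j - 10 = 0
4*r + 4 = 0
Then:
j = 10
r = -1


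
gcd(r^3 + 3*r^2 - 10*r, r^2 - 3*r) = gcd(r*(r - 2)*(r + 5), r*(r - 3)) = r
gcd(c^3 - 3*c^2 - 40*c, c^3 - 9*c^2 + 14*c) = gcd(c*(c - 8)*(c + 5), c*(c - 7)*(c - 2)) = c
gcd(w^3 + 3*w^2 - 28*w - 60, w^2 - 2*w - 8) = w + 2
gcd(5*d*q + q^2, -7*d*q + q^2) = q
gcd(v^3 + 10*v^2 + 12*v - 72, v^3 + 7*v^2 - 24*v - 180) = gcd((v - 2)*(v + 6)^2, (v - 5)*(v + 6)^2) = v^2 + 12*v + 36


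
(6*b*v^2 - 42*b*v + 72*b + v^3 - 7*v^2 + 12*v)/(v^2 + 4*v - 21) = (6*b*v - 24*b + v^2 - 4*v)/(v + 7)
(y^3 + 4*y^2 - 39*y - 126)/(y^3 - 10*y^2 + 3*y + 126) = (y + 7)/(y - 7)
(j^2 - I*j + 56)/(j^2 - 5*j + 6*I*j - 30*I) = (j^2 - I*j + 56)/(j^2 + j*(-5 + 6*I) - 30*I)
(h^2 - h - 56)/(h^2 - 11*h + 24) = (h + 7)/(h - 3)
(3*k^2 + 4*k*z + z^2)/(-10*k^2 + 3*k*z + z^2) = (3*k^2 + 4*k*z + z^2)/(-10*k^2 + 3*k*z + z^2)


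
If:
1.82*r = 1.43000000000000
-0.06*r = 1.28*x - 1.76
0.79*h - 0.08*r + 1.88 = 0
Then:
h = -2.30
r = 0.79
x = 1.34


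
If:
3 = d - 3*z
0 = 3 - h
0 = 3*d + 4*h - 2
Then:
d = -10/3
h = 3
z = -19/9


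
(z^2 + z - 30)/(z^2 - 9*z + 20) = (z + 6)/(z - 4)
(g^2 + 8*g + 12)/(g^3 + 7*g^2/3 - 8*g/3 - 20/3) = 3*(g + 6)/(3*g^2 + g - 10)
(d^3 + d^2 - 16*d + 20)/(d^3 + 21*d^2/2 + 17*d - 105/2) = 2*(d^2 - 4*d + 4)/(2*d^2 + 11*d - 21)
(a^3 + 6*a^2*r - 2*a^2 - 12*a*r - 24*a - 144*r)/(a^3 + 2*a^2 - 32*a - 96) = (a + 6*r)/(a + 4)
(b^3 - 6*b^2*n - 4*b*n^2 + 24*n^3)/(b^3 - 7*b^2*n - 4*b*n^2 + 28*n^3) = (b - 6*n)/(b - 7*n)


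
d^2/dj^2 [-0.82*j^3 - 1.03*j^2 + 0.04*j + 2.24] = -4.92*j - 2.06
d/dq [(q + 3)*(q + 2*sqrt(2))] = 2*q + 2*sqrt(2) + 3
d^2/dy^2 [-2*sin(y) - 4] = 2*sin(y)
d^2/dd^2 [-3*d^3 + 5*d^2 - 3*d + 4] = 10 - 18*d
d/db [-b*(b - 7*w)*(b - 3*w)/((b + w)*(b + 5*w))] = (-b^4 - 12*b^3*w + 66*b^2*w^2 + 100*b*w^3 - 105*w^4)/(b^4 + 12*b^3*w + 46*b^2*w^2 + 60*b*w^3 + 25*w^4)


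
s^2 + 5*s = s*(s + 5)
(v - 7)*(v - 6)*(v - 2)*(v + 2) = v^4 - 13*v^3 + 38*v^2 + 52*v - 168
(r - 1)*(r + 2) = r^2 + r - 2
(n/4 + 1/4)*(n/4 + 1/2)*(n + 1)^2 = n^4/16 + 5*n^3/16 + 9*n^2/16 + 7*n/16 + 1/8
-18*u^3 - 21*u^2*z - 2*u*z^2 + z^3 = (-6*u + z)*(u + z)*(3*u + z)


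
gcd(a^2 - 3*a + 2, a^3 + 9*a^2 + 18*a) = 1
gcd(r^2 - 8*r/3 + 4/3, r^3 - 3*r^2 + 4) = r - 2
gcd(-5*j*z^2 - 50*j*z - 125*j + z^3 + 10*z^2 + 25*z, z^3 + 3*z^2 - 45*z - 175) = z^2 + 10*z + 25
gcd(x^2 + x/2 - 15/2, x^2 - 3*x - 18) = x + 3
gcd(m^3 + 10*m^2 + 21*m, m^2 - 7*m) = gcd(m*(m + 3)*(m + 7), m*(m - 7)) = m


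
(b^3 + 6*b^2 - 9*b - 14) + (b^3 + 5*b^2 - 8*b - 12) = 2*b^3 + 11*b^2 - 17*b - 26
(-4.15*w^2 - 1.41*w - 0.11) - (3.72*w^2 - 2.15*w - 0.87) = -7.87*w^2 + 0.74*w + 0.76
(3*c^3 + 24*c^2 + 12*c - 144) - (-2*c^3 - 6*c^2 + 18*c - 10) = 5*c^3 + 30*c^2 - 6*c - 134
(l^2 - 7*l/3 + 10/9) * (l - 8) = l^3 - 31*l^2/3 + 178*l/9 - 80/9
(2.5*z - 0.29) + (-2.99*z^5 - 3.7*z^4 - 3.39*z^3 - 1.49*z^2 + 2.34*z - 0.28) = -2.99*z^5 - 3.7*z^4 - 3.39*z^3 - 1.49*z^2 + 4.84*z - 0.57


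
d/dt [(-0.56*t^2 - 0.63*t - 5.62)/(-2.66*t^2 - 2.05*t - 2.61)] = (-0.5278*t^2 - 26.9752*t - 9.8767)/(7.0756*t^4 + 10.906*t^3 + 18.0877*t^2 + 10.701*t + 6.8121)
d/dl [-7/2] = 0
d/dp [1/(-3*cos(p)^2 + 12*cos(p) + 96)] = 2*(2 - cos(p))*sin(p)/(3*(sin(p)^2 + 4*cos(p) + 31)^2)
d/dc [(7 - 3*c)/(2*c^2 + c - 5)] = (-6*c^2 - 3*c + (3*c - 7)*(4*c + 1) + 15)/(2*c^2 + c - 5)^2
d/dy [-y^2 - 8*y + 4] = -2*y - 8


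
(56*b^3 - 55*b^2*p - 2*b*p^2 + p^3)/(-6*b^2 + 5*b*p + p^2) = (-56*b^2 - b*p + p^2)/(6*b + p)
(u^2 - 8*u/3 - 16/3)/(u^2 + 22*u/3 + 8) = (u - 4)/(u + 6)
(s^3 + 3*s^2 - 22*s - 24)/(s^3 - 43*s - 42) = (s - 4)/(s - 7)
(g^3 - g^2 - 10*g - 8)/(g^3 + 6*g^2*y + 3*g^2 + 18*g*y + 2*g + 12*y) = (g - 4)/(g + 6*y)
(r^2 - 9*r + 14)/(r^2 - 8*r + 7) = (r - 2)/(r - 1)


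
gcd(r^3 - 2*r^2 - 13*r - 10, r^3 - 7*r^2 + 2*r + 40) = r^2 - 3*r - 10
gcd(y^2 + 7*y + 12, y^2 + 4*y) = y + 4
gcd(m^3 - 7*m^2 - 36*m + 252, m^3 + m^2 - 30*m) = m + 6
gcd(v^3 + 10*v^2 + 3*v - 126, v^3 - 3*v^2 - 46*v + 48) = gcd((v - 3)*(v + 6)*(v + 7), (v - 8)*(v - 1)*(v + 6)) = v + 6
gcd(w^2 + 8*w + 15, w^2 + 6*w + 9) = w + 3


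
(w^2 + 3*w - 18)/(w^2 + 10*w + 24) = (w - 3)/(w + 4)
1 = 1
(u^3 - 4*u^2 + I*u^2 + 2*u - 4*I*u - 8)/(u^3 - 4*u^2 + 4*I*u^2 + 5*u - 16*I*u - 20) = (u + 2*I)/(u + 5*I)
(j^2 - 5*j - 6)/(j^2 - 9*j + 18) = (j + 1)/(j - 3)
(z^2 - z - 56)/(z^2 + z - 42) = (z - 8)/(z - 6)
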